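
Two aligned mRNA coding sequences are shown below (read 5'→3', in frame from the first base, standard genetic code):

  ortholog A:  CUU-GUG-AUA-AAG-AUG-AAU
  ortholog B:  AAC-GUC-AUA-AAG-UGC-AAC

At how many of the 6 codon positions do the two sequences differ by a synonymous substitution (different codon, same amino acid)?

2

Codon 1: CUU Leu / AAC Asn — nonsynonymous.
Codon 2: GUG Val / GUC Val — synonymous.
Codon 3: AUA Ile / AUA Ile — identical.
Codon 4: AAG Lys / AAG Lys — identical.
Codon 5: AUG Met / UGC Cys — nonsynonymous.
Codon 6: AAU Asn / AAC Asn — synonymous.
Synonymous differences: 2.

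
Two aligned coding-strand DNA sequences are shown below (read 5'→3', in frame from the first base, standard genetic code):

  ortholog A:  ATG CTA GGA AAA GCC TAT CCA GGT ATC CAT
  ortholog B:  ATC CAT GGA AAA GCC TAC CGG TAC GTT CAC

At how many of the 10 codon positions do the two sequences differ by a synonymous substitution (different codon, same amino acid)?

Codon 1: ATG Met / ATC Ile — nonsynonymous.
Codon 2: CTA Leu / CAT His — nonsynonymous.
Codon 3: GGA Gly / GGA Gly — identical.
Codon 4: AAA Lys / AAA Lys — identical.
Codon 5: GCC Ala / GCC Ala — identical.
Codon 6: TAT Tyr / TAC Tyr — synonymous.
Codon 7: CCA Pro / CGG Arg — nonsynonymous.
Codon 8: GGT Gly / TAC Tyr — nonsynonymous.
Codon 9: ATC Ile / GTT Val — nonsynonymous.
Codon 10: CAT His / CAC His — synonymous.
Synonymous differences: 2.

2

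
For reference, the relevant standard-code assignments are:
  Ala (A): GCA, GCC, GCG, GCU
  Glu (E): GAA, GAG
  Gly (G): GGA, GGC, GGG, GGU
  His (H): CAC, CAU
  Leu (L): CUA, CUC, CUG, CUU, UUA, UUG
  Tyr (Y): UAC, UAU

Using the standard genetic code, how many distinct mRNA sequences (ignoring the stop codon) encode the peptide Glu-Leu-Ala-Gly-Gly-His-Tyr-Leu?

Glu: 2 codons.
Leu: 6 codons.
Ala: 4 codons.
Gly: 4 codons.
Gly: 4 codons.
His: 2 codons.
Tyr: 2 codons.
Leu: 6 codons.
2 × 6 × 4 × 4 × 4 × 2 × 2 × 6 = 18432.

18432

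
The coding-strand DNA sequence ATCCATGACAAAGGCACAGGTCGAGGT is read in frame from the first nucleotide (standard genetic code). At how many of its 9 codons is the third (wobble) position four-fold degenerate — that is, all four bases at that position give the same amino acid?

5

Codon 1 ATC (Ile): third position 3-fold.
Codon 2 CAT (His): third position 2-fold.
Codon 3 GAC (Asp): third position 2-fold.
Codon 4 AAA (Lys): third position 2-fold.
Codon 5 GGC (Gly): third position 4-fold.
Codon 6 ACA (Thr): third position 4-fold.
Codon 7 GGT (Gly): third position 4-fold.
Codon 8 CGA (Arg): third position 4-fold.
Codon 9 GGT (Gly): third position 4-fold.
Four-fold degenerate third positions: 5.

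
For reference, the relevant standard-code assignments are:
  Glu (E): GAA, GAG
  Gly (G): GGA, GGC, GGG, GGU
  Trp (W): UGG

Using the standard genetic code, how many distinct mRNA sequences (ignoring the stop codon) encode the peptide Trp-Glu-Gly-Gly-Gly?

128

Trp: 1 codon.
Glu: 2 codons.
Gly: 4 codons.
Gly: 4 codons.
Gly: 4 codons.
1 × 2 × 4 × 4 × 4 = 128.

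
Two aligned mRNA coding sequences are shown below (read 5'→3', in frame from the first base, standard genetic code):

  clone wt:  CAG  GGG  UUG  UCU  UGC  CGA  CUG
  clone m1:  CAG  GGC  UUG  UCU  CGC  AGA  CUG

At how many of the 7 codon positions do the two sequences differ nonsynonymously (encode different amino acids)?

1

Codon 1: CAG Gln / CAG Gln — identical.
Codon 2: GGG Gly / GGC Gly — synonymous.
Codon 3: UUG Leu / UUG Leu — identical.
Codon 4: UCU Ser / UCU Ser — identical.
Codon 5: UGC Cys / CGC Arg — nonsynonymous.
Codon 6: CGA Arg / AGA Arg — synonymous.
Codon 7: CUG Leu / CUG Leu — identical.
Nonsynonymous differences: 1.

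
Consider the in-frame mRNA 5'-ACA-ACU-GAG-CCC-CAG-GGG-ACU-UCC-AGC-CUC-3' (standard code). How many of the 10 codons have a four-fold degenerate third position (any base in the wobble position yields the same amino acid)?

Codon 1 ACA (Thr): third position 4-fold.
Codon 2 ACU (Thr): third position 4-fold.
Codon 3 GAG (Glu): third position 2-fold.
Codon 4 CCC (Pro): third position 4-fold.
Codon 5 CAG (Gln): third position 2-fold.
Codon 6 GGG (Gly): third position 4-fold.
Codon 7 ACU (Thr): third position 4-fold.
Codon 8 UCC (Ser): third position 4-fold.
Codon 9 AGC (Ser): third position 2-fold.
Codon 10 CUC (Leu): third position 4-fold.
Four-fold degenerate third positions: 7.

7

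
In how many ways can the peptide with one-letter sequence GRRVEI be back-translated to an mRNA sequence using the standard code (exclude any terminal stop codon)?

3456

Gly: 4 codons.
Arg: 6 codons.
Arg: 6 codons.
Val: 4 codons.
Glu: 2 codons.
Ile: 3 codons.
4 × 6 × 6 × 4 × 2 × 3 = 3456.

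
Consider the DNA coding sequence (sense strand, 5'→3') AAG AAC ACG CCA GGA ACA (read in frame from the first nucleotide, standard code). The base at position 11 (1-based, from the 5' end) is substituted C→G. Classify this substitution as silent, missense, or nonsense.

missense

Position 11 falls in codon 4: CCA → Pro.
After the substitution the codon is CGA → Arg.
Pro ≠ Arg, so this is a missense mutation.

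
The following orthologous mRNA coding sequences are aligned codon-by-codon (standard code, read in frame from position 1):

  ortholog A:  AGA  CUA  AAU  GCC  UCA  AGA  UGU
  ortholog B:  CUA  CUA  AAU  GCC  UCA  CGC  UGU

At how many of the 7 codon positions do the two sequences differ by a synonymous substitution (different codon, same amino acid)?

Codon 1: AGA Arg / CUA Leu — nonsynonymous.
Codon 2: CUA Leu / CUA Leu — identical.
Codon 3: AAU Asn / AAU Asn — identical.
Codon 4: GCC Ala / GCC Ala — identical.
Codon 5: UCA Ser / UCA Ser — identical.
Codon 6: AGA Arg / CGC Arg — synonymous.
Codon 7: UGU Cys / UGU Cys — identical.
Synonymous differences: 1.

1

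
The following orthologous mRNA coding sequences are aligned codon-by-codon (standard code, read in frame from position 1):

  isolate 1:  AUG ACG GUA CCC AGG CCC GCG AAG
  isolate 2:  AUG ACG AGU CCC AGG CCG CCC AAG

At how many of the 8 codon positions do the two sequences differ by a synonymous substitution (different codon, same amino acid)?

1

Codon 1: AUG Met / AUG Met — identical.
Codon 2: ACG Thr / ACG Thr — identical.
Codon 3: GUA Val / AGU Ser — nonsynonymous.
Codon 4: CCC Pro / CCC Pro — identical.
Codon 5: AGG Arg / AGG Arg — identical.
Codon 6: CCC Pro / CCG Pro — synonymous.
Codon 7: GCG Ala / CCC Pro — nonsynonymous.
Codon 8: AAG Lys / AAG Lys — identical.
Synonymous differences: 1.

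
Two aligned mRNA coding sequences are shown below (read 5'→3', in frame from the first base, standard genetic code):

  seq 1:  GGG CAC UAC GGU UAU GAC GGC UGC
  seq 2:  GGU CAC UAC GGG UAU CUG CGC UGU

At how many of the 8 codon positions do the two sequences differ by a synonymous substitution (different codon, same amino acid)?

Codon 1: GGG Gly / GGU Gly — synonymous.
Codon 2: CAC His / CAC His — identical.
Codon 3: UAC Tyr / UAC Tyr — identical.
Codon 4: GGU Gly / GGG Gly — synonymous.
Codon 5: UAU Tyr / UAU Tyr — identical.
Codon 6: GAC Asp / CUG Leu — nonsynonymous.
Codon 7: GGC Gly / CGC Arg — nonsynonymous.
Codon 8: UGC Cys / UGU Cys — synonymous.
Synonymous differences: 3.

3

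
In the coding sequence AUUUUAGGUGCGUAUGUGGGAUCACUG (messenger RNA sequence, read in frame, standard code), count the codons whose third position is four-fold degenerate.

6

Codon 1 AUU (Ile): third position 3-fold.
Codon 2 UUA (Leu): third position 2-fold.
Codon 3 GGU (Gly): third position 4-fold.
Codon 4 GCG (Ala): third position 4-fold.
Codon 5 UAU (Tyr): third position 2-fold.
Codon 6 GUG (Val): third position 4-fold.
Codon 7 GGA (Gly): third position 4-fold.
Codon 8 UCA (Ser): third position 4-fold.
Codon 9 CUG (Leu): third position 4-fold.
Four-fold degenerate third positions: 6.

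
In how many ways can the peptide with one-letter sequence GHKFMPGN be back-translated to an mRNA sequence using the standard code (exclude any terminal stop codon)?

Gly: 4 codons.
His: 2 codons.
Lys: 2 codons.
Phe: 2 codons.
Met: 1 codon.
Pro: 4 codons.
Gly: 4 codons.
Asn: 2 codons.
4 × 2 × 2 × 2 × 1 × 4 × 4 × 2 = 1024.

1024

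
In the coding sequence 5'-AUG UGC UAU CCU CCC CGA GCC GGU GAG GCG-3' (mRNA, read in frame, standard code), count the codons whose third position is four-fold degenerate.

Codon 1 AUG (Met): third position 1-fold.
Codon 2 UGC (Cys): third position 2-fold.
Codon 3 UAU (Tyr): third position 2-fold.
Codon 4 CCU (Pro): third position 4-fold.
Codon 5 CCC (Pro): third position 4-fold.
Codon 6 CGA (Arg): third position 4-fold.
Codon 7 GCC (Ala): third position 4-fold.
Codon 8 GGU (Gly): third position 4-fold.
Codon 9 GAG (Glu): third position 2-fold.
Codon 10 GCG (Ala): third position 4-fold.
Four-fold degenerate third positions: 6.

6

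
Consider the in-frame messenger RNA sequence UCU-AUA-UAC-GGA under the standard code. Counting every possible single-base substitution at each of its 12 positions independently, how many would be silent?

9

Codon 1 (UCU, Ser): 3 synonymous substitutions.
Codon 2 (AUA, Ile): 2 synonymous substitutions.
Codon 3 (UAC, Tyr): 1 synonymous substitution.
Codon 4 (GGA, Gly): 3 synonymous substitutions.
Total: 3 + 2 + 1 + 3 = 9.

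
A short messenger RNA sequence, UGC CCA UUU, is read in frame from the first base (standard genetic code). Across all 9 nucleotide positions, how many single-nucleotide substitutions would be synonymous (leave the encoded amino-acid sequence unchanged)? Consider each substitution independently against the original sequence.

Codon 1 (UGC, Cys): 1 synonymous substitution.
Codon 2 (CCA, Pro): 3 synonymous substitutions.
Codon 3 (UUU, Phe): 1 synonymous substitution.
Total: 1 + 3 + 1 = 5.

5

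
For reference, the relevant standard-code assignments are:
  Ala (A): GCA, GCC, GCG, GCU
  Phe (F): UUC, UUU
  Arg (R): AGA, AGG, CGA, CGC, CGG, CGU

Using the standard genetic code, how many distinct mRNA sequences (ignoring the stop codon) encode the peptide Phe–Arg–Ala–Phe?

96

Phe: 2 codons.
Arg: 6 codons.
Ala: 4 codons.
Phe: 2 codons.
2 × 6 × 4 × 2 = 96.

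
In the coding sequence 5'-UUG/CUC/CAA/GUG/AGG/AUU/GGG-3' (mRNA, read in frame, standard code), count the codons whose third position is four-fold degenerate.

Codon 1 UUG (Leu): third position 2-fold.
Codon 2 CUC (Leu): third position 4-fold.
Codon 3 CAA (Gln): third position 2-fold.
Codon 4 GUG (Val): third position 4-fold.
Codon 5 AGG (Arg): third position 2-fold.
Codon 6 AUU (Ile): third position 3-fold.
Codon 7 GGG (Gly): third position 4-fold.
Four-fold degenerate third positions: 3.

3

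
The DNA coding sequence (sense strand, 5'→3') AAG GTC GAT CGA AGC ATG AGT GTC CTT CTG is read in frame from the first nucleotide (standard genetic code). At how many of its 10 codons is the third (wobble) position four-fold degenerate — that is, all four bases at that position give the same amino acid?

5

Codon 1 AAG (Lys): third position 2-fold.
Codon 2 GTC (Val): third position 4-fold.
Codon 3 GAT (Asp): third position 2-fold.
Codon 4 CGA (Arg): third position 4-fold.
Codon 5 AGC (Ser): third position 2-fold.
Codon 6 ATG (Met): third position 1-fold.
Codon 7 AGT (Ser): third position 2-fold.
Codon 8 GTC (Val): third position 4-fold.
Codon 9 CTT (Leu): third position 4-fold.
Codon 10 CTG (Leu): third position 4-fold.
Four-fold degenerate third positions: 5.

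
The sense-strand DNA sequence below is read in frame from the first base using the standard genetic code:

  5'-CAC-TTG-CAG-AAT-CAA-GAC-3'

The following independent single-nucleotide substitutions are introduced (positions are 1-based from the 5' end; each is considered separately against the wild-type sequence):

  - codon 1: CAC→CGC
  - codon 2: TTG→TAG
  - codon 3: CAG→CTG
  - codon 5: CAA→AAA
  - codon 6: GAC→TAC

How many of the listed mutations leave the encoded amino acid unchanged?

0

Codon 1: CAC (His) → CGC (Arg) — missense.
Codon 2: TTG (Leu) → TAG (Stop) — nonsense.
Codon 3: CAG (Gln) → CTG (Leu) — missense.
Codon 5: CAA (Gln) → AAA (Lys) — missense.
Codon 6: GAC (Asp) → TAC (Tyr) — missense.
Synonymous: 0 of 5.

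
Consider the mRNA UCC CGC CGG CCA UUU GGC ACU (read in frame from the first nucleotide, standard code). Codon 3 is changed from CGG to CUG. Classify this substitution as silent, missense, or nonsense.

Position 8 falls in codon 3: CGG → Arg.
After the substitution the codon is CUG → Leu.
Arg ≠ Leu, so this is a missense mutation.

missense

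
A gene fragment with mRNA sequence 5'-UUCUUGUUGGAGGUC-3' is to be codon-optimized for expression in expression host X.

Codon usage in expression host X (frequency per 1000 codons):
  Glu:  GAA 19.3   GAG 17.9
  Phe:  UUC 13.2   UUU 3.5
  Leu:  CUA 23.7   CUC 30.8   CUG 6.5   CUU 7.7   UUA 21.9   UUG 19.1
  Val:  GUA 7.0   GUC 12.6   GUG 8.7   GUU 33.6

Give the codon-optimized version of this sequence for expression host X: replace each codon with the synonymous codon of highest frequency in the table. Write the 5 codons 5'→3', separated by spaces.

UUC CUC CUC GAA GUU

Codon 1 (Phe): best is UUC at 13.2.
Codon 2 (Leu): best is CUC at 30.8.
Codon 3 (Leu): best is CUC at 30.8.
Codon 4 (Glu): best is GAA at 19.3.
Codon 5 (Val): best is GUU at 33.6.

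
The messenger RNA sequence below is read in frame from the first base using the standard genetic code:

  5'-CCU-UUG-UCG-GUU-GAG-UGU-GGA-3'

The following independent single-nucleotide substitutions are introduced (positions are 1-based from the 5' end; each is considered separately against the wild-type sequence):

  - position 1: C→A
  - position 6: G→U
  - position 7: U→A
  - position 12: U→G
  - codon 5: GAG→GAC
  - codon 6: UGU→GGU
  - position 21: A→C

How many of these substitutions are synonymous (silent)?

2

Codon 1: CCU (Pro) → ACU (Thr) — missense.
Codon 2: UUG (Leu) → UUU (Phe) — missense.
Codon 3: UCG (Ser) → ACG (Thr) — missense.
Codon 4: GUU (Val) → GUG (Val) — synonymous.
Codon 5: GAG (Glu) → GAC (Asp) — missense.
Codon 6: UGU (Cys) → GGU (Gly) — missense.
Codon 7: GGA (Gly) → GGC (Gly) — synonymous.
Synonymous: 2 of 7.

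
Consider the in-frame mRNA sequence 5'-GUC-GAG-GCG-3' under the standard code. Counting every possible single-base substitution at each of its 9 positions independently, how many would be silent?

7

Codon 1 (GUC, Val): 3 synonymous substitutions.
Codon 2 (GAG, Glu): 1 synonymous substitution.
Codon 3 (GCG, Ala): 3 synonymous substitutions.
Total: 3 + 1 + 3 = 7.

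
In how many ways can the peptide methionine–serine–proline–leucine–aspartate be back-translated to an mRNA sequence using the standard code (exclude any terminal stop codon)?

288

Met: 1 codon.
Ser: 6 codons.
Pro: 4 codons.
Leu: 6 codons.
Asp: 2 codons.
1 × 6 × 4 × 6 × 2 = 288.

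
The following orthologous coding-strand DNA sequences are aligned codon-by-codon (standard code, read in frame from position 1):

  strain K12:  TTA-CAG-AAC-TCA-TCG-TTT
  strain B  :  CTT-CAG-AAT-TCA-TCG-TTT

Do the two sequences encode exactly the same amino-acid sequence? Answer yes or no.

yes

Codon 1: TTA Leu / CTT Leu — synonymous.
Codon 2: CAG Gln / CAG Gln — identical.
Codon 3: AAC Asn / AAT Asn — synonymous.
Codon 4: TCA Ser / TCA Ser — identical.
Codon 5: TCG Ser / TCG Ser — identical.
Codon 6: TTT Phe / TTT Phe — identical.
Nonsynonymous differences: 0 → same protein.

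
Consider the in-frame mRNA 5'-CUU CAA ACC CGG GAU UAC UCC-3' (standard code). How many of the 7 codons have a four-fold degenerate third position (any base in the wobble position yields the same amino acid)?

4

Codon 1 CUU (Leu): third position 4-fold.
Codon 2 CAA (Gln): third position 2-fold.
Codon 3 ACC (Thr): third position 4-fold.
Codon 4 CGG (Arg): third position 4-fold.
Codon 5 GAU (Asp): third position 2-fold.
Codon 6 UAC (Tyr): third position 2-fold.
Codon 7 UCC (Ser): third position 4-fold.
Four-fold degenerate third positions: 4.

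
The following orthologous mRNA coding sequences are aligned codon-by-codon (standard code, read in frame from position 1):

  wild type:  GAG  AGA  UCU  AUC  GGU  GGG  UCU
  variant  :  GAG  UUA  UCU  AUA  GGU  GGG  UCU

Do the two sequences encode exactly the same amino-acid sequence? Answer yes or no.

Codon 1: GAG Glu / GAG Glu — identical.
Codon 2: AGA Arg / UUA Leu — nonsynonymous.
Codon 3: UCU Ser / UCU Ser — identical.
Codon 4: AUC Ile / AUA Ile — synonymous.
Codon 5: GGU Gly / GGU Gly — identical.
Codon 6: GGG Gly / GGG Gly — identical.
Codon 7: UCU Ser / UCU Ser — identical.
Nonsynonymous differences: 1 → different protein.

no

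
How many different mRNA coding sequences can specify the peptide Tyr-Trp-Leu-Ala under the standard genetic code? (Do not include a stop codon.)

Tyr: 2 codons.
Trp: 1 codon.
Leu: 6 codons.
Ala: 4 codons.
2 × 1 × 6 × 4 = 48.

48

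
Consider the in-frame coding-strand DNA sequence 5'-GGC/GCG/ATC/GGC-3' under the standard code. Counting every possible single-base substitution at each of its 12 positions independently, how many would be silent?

11

Codon 1 (GGC, Gly): 3 synonymous substitutions.
Codon 2 (GCG, Ala): 3 synonymous substitutions.
Codon 3 (ATC, Ile): 2 synonymous substitutions.
Codon 4 (GGC, Gly): 3 synonymous substitutions.
Total: 3 + 3 + 2 + 3 = 11.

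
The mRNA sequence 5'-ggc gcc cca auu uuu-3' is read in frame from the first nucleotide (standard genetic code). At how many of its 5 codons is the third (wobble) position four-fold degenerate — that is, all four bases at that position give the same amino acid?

Codon 1 GGC (Gly): third position 4-fold.
Codon 2 GCC (Ala): third position 4-fold.
Codon 3 CCA (Pro): third position 4-fold.
Codon 4 AUU (Ile): third position 3-fold.
Codon 5 UUU (Phe): third position 2-fold.
Four-fold degenerate third positions: 3.

3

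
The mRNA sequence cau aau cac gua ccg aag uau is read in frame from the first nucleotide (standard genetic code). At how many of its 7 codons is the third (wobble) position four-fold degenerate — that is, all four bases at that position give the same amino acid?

2

Codon 1 CAU (His): third position 2-fold.
Codon 2 AAU (Asn): third position 2-fold.
Codon 3 CAC (His): third position 2-fold.
Codon 4 GUA (Val): third position 4-fold.
Codon 5 CCG (Pro): third position 4-fold.
Codon 6 AAG (Lys): third position 2-fold.
Codon 7 UAU (Tyr): third position 2-fold.
Four-fold degenerate third positions: 2.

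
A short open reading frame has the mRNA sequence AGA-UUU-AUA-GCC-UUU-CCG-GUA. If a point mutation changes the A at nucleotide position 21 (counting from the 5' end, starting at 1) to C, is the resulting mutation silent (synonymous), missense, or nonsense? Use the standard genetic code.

silent

Position 21 falls in codon 7: GUA → Val.
After the substitution the codon is GUC → Val.
Both encode Val, so the change is synonymous.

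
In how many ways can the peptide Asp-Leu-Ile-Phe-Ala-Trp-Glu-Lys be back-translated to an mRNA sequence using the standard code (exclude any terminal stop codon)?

1152

Asp: 2 codons.
Leu: 6 codons.
Ile: 3 codons.
Phe: 2 codons.
Ala: 4 codons.
Trp: 1 codon.
Glu: 2 codons.
Lys: 2 codons.
2 × 6 × 3 × 2 × 4 × 1 × 2 × 2 = 1152.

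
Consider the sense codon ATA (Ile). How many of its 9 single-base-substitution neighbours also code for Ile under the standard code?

2

Position 1: none → 0 synonymous.
Position 2: none → 0 synonymous.
Position 3: ATT, ATC → 2 synonymous.
Total: 0 + 0 + 2 = 2.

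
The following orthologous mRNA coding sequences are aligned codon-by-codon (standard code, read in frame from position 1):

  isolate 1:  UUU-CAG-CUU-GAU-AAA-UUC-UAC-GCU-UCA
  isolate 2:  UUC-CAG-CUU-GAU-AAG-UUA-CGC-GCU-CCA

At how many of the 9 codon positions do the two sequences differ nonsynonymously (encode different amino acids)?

Codon 1: UUU Phe / UUC Phe — synonymous.
Codon 2: CAG Gln / CAG Gln — identical.
Codon 3: CUU Leu / CUU Leu — identical.
Codon 4: GAU Asp / GAU Asp — identical.
Codon 5: AAA Lys / AAG Lys — synonymous.
Codon 6: UUC Phe / UUA Leu — nonsynonymous.
Codon 7: UAC Tyr / CGC Arg — nonsynonymous.
Codon 8: GCU Ala / GCU Ala — identical.
Codon 9: UCA Ser / CCA Pro — nonsynonymous.
Nonsynonymous differences: 3.

3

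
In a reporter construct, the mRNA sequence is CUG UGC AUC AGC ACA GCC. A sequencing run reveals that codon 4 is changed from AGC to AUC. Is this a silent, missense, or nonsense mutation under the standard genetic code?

missense

Position 11 falls in codon 4: AGC → Ser.
After the substitution the codon is AUC → Ile.
Ser ≠ Ile, so this is a missense mutation.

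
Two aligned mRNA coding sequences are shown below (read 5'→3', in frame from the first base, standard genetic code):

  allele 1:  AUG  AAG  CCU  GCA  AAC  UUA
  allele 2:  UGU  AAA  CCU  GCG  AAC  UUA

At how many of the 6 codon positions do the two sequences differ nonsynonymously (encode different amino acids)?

1

Codon 1: AUG Met / UGU Cys — nonsynonymous.
Codon 2: AAG Lys / AAA Lys — synonymous.
Codon 3: CCU Pro / CCU Pro — identical.
Codon 4: GCA Ala / GCG Ala — synonymous.
Codon 5: AAC Asn / AAC Asn — identical.
Codon 6: UUA Leu / UUA Leu — identical.
Nonsynonymous differences: 1.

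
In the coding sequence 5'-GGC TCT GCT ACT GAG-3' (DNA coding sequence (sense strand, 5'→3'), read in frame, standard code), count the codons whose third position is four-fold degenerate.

4

Codon 1 GGC (Gly): third position 4-fold.
Codon 2 TCT (Ser): third position 4-fold.
Codon 3 GCT (Ala): third position 4-fold.
Codon 4 ACT (Thr): third position 4-fold.
Codon 5 GAG (Glu): third position 2-fold.
Four-fold degenerate third positions: 4.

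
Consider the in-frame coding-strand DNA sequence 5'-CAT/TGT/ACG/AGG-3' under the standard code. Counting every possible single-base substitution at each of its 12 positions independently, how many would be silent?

Codon 1 (CAT, His): 1 synonymous substitution.
Codon 2 (TGT, Cys): 1 synonymous substitution.
Codon 3 (ACG, Thr): 3 synonymous substitutions.
Codon 4 (AGG, Arg): 2 synonymous substitutions.
Total: 1 + 1 + 3 + 2 = 7.

7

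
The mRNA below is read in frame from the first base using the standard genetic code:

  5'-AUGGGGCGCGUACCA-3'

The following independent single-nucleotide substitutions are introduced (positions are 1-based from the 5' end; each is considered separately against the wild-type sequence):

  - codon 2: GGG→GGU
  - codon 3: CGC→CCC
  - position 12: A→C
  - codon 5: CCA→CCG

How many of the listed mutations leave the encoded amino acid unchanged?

Codon 2: GGG (Gly) → GGU (Gly) — synonymous.
Codon 3: CGC (Arg) → CCC (Pro) — missense.
Codon 4: GUA (Val) → GUC (Val) — synonymous.
Codon 5: CCA (Pro) → CCG (Pro) — synonymous.
Synonymous: 3 of 4.

3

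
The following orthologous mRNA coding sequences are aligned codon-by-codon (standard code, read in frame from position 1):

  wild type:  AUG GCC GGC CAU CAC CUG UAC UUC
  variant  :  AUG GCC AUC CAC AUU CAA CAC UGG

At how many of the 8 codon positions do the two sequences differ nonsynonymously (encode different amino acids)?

Codon 1: AUG Met / AUG Met — identical.
Codon 2: GCC Ala / GCC Ala — identical.
Codon 3: GGC Gly / AUC Ile — nonsynonymous.
Codon 4: CAU His / CAC His — synonymous.
Codon 5: CAC His / AUU Ile — nonsynonymous.
Codon 6: CUG Leu / CAA Gln — nonsynonymous.
Codon 7: UAC Tyr / CAC His — nonsynonymous.
Codon 8: UUC Phe / UGG Trp — nonsynonymous.
Nonsynonymous differences: 5.

5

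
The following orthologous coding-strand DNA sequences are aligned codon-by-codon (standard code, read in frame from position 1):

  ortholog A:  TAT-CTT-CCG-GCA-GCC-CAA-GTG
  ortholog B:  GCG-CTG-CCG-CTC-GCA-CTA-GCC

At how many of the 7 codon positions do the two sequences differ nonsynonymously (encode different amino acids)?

Codon 1: TAT Tyr / GCG Ala — nonsynonymous.
Codon 2: CTT Leu / CTG Leu — synonymous.
Codon 3: CCG Pro / CCG Pro — identical.
Codon 4: GCA Ala / CTC Leu — nonsynonymous.
Codon 5: GCC Ala / GCA Ala — synonymous.
Codon 6: CAA Gln / CTA Leu — nonsynonymous.
Codon 7: GTG Val / GCC Ala — nonsynonymous.
Nonsynonymous differences: 4.

4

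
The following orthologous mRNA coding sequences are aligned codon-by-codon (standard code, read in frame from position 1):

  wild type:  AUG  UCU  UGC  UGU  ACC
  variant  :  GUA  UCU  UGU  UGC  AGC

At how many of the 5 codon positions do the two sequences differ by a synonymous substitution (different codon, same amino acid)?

2

Codon 1: AUG Met / GUA Val — nonsynonymous.
Codon 2: UCU Ser / UCU Ser — identical.
Codon 3: UGC Cys / UGU Cys — synonymous.
Codon 4: UGU Cys / UGC Cys — synonymous.
Codon 5: ACC Thr / AGC Ser — nonsynonymous.
Synonymous differences: 2.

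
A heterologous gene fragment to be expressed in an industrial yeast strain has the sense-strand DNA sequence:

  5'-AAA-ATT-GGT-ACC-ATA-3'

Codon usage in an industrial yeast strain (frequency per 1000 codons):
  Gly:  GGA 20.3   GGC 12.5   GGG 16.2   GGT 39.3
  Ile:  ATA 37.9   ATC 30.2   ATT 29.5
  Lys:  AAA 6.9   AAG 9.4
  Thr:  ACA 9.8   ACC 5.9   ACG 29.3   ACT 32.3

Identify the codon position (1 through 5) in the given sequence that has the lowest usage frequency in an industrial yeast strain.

Codon 1 AAA (Lys): 6.9 per 1000.
Codon 2 ATT (Ile): 29.5 per 1000.
Codon 3 GGT (Gly): 39.3 per 1000.
Codon 4 ACC (Thr): 5.9 per 1000.
Codon 5 ATA (Ile): 37.9 per 1000.
Lowest frequency is 5.9 at codon 4.

4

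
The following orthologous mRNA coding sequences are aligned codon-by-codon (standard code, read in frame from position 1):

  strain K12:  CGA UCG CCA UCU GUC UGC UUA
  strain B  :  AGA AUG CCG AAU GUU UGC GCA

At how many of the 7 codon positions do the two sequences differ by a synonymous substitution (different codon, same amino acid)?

Codon 1: CGA Arg / AGA Arg — synonymous.
Codon 2: UCG Ser / AUG Met — nonsynonymous.
Codon 3: CCA Pro / CCG Pro — synonymous.
Codon 4: UCU Ser / AAU Asn — nonsynonymous.
Codon 5: GUC Val / GUU Val — synonymous.
Codon 6: UGC Cys / UGC Cys — identical.
Codon 7: UUA Leu / GCA Ala — nonsynonymous.
Synonymous differences: 3.

3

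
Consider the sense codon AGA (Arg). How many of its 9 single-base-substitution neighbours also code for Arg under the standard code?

Position 1: CGA → 1 synonymous.
Position 2: none → 0 synonymous.
Position 3: AGG → 1 synonymous.
Total: 1 + 0 + 1 = 2.

2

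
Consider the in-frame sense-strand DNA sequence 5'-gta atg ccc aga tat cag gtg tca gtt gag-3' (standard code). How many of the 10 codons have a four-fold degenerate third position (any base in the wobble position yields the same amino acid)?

5

Codon 1 GTA (Val): third position 4-fold.
Codon 2 ATG (Met): third position 1-fold.
Codon 3 CCC (Pro): third position 4-fold.
Codon 4 AGA (Arg): third position 2-fold.
Codon 5 TAT (Tyr): third position 2-fold.
Codon 6 CAG (Gln): third position 2-fold.
Codon 7 GTG (Val): third position 4-fold.
Codon 8 TCA (Ser): third position 4-fold.
Codon 9 GTT (Val): third position 4-fold.
Codon 10 GAG (Glu): third position 2-fold.
Four-fold degenerate third positions: 5.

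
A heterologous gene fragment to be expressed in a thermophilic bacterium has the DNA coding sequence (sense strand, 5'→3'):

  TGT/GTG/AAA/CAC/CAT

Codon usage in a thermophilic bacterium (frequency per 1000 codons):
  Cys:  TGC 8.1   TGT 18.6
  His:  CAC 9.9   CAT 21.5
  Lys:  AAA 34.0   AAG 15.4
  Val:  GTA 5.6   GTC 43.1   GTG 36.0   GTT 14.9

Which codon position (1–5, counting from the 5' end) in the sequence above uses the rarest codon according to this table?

4

Codon 1 TGT (Cys): 18.6 per 1000.
Codon 2 GTG (Val): 36.0 per 1000.
Codon 3 AAA (Lys): 34.0 per 1000.
Codon 4 CAC (His): 9.9 per 1000.
Codon 5 CAT (His): 21.5 per 1000.
Lowest frequency is 9.9 at codon 4.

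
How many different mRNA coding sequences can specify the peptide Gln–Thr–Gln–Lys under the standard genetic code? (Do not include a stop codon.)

Gln: 2 codons.
Thr: 4 codons.
Gln: 2 codons.
Lys: 2 codons.
2 × 4 × 2 × 2 = 32.

32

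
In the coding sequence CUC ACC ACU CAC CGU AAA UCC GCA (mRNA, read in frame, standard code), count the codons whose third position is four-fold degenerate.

Codon 1 CUC (Leu): third position 4-fold.
Codon 2 ACC (Thr): third position 4-fold.
Codon 3 ACU (Thr): third position 4-fold.
Codon 4 CAC (His): third position 2-fold.
Codon 5 CGU (Arg): third position 4-fold.
Codon 6 AAA (Lys): third position 2-fold.
Codon 7 UCC (Ser): third position 4-fold.
Codon 8 GCA (Ala): third position 4-fold.
Four-fold degenerate third positions: 6.

6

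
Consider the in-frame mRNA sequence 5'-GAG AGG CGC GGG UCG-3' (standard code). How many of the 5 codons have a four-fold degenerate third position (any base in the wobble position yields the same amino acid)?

3

Codon 1 GAG (Glu): third position 2-fold.
Codon 2 AGG (Arg): third position 2-fold.
Codon 3 CGC (Arg): third position 4-fold.
Codon 4 GGG (Gly): third position 4-fold.
Codon 5 UCG (Ser): third position 4-fold.
Four-fold degenerate third positions: 3.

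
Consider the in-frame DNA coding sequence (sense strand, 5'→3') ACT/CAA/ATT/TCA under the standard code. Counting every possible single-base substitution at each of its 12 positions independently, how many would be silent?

9

Codon 1 (ACT, Thr): 3 synonymous substitutions.
Codon 2 (CAA, Gln): 1 synonymous substitution.
Codon 3 (ATT, Ile): 2 synonymous substitutions.
Codon 4 (TCA, Ser): 3 synonymous substitutions.
Total: 3 + 1 + 2 + 3 = 9.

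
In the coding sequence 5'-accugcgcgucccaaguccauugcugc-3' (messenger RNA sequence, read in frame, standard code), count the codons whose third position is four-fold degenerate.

4

Codon 1 ACC (Thr): third position 4-fold.
Codon 2 UGC (Cys): third position 2-fold.
Codon 3 GCG (Ala): third position 4-fold.
Codon 4 UCC (Ser): third position 4-fold.
Codon 5 CAA (Gln): third position 2-fold.
Codon 6 GUC (Val): third position 4-fold.
Codon 7 CAU (His): third position 2-fold.
Codon 8 UGC (Cys): third position 2-fold.
Codon 9 UGC (Cys): third position 2-fold.
Four-fold degenerate third positions: 4.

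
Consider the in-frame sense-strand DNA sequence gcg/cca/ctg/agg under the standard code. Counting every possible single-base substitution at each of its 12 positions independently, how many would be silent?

Codon 1 (GCG, Ala): 3 synonymous substitutions.
Codon 2 (CCA, Pro): 3 synonymous substitutions.
Codon 3 (CTG, Leu): 4 synonymous substitutions.
Codon 4 (AGG, Arg): 2 synonymous substitutions.
Total: 3 + 3 + 4 + 2 = 12.

12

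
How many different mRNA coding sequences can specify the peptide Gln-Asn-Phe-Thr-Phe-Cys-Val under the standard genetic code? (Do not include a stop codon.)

Gln: 2 codons.
Asn: 2 codons.
Phe: 2 codons.
Thr: 4 codons.
Phe: 2 codons.
Cys: 2 codons.
Val: 4 codons.
2 × 2 × 2 × 4 × 2 × 2 × 4 = 512.

512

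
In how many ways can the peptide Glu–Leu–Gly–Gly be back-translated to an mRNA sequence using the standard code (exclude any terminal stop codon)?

192

Glu: 2 codons.
Leu: 6 codons.
Gly: 4 codons.
Gly: 4 codons.
2 × 6 × 4 × 4 = 192.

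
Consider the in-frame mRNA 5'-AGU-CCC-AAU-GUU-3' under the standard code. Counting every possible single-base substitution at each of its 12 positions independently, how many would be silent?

8

Codon 1 (AGU, Ser): 1 synonymous substitution.
Codon 2 (CCC, Pro): 3 synonymous substitutions.
Codon 3 (AAU, Asn): 1 synonymous substitution.
Codon 4 (GUU, Val): 3 synonymous substitutions.
Total: 1 + 3 + 1 + 3 = 8.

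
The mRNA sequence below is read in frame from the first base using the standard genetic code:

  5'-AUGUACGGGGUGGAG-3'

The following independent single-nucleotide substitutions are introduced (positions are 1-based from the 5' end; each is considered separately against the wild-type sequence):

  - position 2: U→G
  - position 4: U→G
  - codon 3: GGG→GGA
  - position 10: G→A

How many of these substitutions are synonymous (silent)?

Codon 1: AUG (Met) → AGG (Arg) — missense.
Codon 2: UAC (Tyr) → GAC (Asp) — missense.
Codon 3: GGG (Gly) → GGA (Gly) — synonymous.
Codon 4: GUG (Val) → AUG (Met) — missense.
Synonymous: 1 of 4.

1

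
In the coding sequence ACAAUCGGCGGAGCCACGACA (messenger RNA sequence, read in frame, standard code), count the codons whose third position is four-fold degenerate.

Codon 1 ACA (Thr): third position 4-fold.
Codon 2 AUC (Ile): third position 3-fold.
Codon 3 GGC (Gly): third position 4-fold.
Codon 4 GGA (Gly): third position 4-fold.
Codon 5 GCC (Ala): third position 4-fold.
Codon 6 ACG (Thr): third position 4-fold.
Codon 7 ACA (Thr): third position 4-fold.
Four-fold degenerate third positions: 6.

6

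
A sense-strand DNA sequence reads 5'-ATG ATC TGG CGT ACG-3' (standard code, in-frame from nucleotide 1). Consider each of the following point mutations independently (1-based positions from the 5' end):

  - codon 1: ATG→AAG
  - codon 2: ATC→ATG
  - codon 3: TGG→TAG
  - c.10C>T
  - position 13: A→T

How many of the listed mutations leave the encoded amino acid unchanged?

0

Codon 1: ATG (Met) → AAG (Lys) — missense.
Codon 2: ATC (Ile) → ATG (Met) — missense.
Codon 3: TGG (Trp) → TAG (Stop) — nonsense.
Codon 4: CGT (Arg) → TGT (Cys) — missense.
Codon 5: ACG (Thr) → TCG (Ser) — missense.
Synonymous: 0 of 5.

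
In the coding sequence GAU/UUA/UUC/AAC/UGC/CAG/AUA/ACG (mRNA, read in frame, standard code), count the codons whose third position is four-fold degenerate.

Codon 1 GAU (Asp): third position 2-fold.
Codon 2 UUA (Leu): third position 2-fold.
Codon 3 UUC (Phe): third position 2-fold.
Codon 4 AAC (Asn): third position 2-fold.
Codon 5 UGC (Cys): third position 2-fold.
Codon 6 CAG (Gln): third position 2-fold.
Codon 7 AUA (Ile): third position 3-fold.
Codon 8 ACG (Thr): third position 4-fold.
Four-fold degenerate third positions: 1.

1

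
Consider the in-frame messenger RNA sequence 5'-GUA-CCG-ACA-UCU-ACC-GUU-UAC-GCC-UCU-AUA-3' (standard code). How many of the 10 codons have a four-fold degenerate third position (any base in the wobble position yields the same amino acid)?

8

Codon 1 GUA (Val): third position 4-fold.
Codon 2 CCG (Pro): third position 4-fold.
Codon 3 ACA (Thr): third position 4-fold.
Codon 4 UCU (Ser): third position 4-fold.
Codon 5 ACC (Thr): third position 4-fold.
Codon 6 GUU (Val): third position 4-fold.
Codon 7 UAC (Tyr): third position 2-fold.
Codon 8 GCC (Ala): third position 4-fold.
Codon 9 UCU (Ser): third position 4-fold.
Codon 10 AUA (Ile): third position 3-fold.
Four-fold degenerate third positions: 8.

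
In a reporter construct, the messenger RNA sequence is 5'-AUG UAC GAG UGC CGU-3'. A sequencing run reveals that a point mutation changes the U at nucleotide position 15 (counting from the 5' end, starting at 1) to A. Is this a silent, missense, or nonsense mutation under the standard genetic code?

silent

Position 15 falls in codon 5: CGU → Arg.
After the substitution the codon is CGA → Arg.
Both encode Arg, so the change is synonymous.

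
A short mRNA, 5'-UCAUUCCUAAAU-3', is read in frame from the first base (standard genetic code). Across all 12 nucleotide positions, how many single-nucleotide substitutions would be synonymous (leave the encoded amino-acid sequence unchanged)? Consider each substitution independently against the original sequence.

9

Codon 1 (UCA, Ser): 3 synonymous substitutions.
Codon 2 (UUC, Phe): 1 synonymous substitution.
Codon 3 (CUA, Leu): 4 synonymous substitutions.
Codon 4 (AAU, Asn): 1 synonymous substitution.
Total: 3 + 1 + 4 + 1 = 9.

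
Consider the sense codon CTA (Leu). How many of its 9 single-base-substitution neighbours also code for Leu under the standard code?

4

Position 1: TTA → 1 synonymous.
Position 2: none → 0 synonymous.
Position 3: CTT, CTC, CTG → 3 synonymous.
Total: 1 + 0 + 3 = 4.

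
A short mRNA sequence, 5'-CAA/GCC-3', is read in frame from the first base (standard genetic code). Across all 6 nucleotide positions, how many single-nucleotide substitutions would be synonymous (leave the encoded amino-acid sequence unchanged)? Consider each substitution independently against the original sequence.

4

Codon 1 (CAA, Gln): 1 synonymous substitution.
Codon 2 (GCC, Ala): 3 synonymous substitutions.
Total: 1 + 3 = 4.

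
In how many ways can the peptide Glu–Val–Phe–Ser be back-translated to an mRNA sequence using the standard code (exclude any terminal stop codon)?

Glu: 2 codons.
Val: 4 codons.
Phe: 2 codons.
Ser: 6 codons.
2 × 4 × 2 × 6 = 96.

96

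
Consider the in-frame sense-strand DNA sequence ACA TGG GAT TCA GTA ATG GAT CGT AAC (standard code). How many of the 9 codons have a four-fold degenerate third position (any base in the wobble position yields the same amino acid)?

Codon 1 ACA (Thr): third position 4-fold.
Codon 2 TGG (Trp): third position 1-fold.
Codon 3 GAT (Asp): third position 2-fold.
Codon 4 TCA (Ser): third position 4-fold.
Codon 5 GTA (Val): third position 4-fold.
Codon 6 ATG (Met): third position 1-fold.
Codon 7 GAT (Asp): third position 2-fold.
Codon 8 CGT (Arg): third position 4-fold.
Codon 9 AAC (Asn): third position 2-fold.
Four-fold degenerate third positions: 4.

4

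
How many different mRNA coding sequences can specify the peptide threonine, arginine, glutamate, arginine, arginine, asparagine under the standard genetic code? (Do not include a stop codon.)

3456

Thr: 4 codons.
Arg: 6 codons.
Glu: 2 codons.
Arg: 6 codons.
Arg: 6 codons.
Asn: 2 codons.
4 × 6 × 2 × 6 × 6 × 2 = 3456.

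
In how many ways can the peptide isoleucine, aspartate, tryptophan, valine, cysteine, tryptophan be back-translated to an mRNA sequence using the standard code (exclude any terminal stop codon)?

48

Ile: 3 codons.
Asp: 2 codons.
Trp: 1 codon.
Val: 4 codons.
Cys: 2 codons.
Trp: 1 codon.
3 × 2 × 1 × 4 × 2 × 1 = 48.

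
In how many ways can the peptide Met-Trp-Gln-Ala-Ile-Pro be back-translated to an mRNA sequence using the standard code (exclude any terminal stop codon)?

Met: 1 codon.
Trp: 1 codon.
Gln: 2 codons.
Ala: 4 codons.
Ile: 3 codons.
Pro: 4 codons.
1 × 1 × 2 × 4 × 3 × 4 = 96.

96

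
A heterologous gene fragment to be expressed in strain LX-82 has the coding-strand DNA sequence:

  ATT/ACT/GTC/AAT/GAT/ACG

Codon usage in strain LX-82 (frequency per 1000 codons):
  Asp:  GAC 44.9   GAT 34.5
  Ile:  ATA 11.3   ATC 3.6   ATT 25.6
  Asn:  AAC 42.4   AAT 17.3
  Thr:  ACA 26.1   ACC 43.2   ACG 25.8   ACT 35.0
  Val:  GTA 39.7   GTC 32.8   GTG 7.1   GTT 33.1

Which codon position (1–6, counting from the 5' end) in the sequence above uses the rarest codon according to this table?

4

Codon 1 ATT (Ile): 25.6 per 1000.
Codon 2 ACT (Thr): 35.0 per 1000.
Codon 3 GTC (Val): 32.8 per 1000.
Codon 4 AAT (Asn): 17.3 per 1000.
Codon 5 GAT (Asp): 34.5 per 1000.
Codon 6 ACG (Thr): 25.8 per 1000.
Lowest frequency is 17.3 at codon 4.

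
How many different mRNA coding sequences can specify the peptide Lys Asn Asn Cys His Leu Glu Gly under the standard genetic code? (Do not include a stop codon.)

1536

Lys: 2 codons.
Asn: 2 codons.
Asn: 2 codons.
Cys: 2 codons.
His: 2 codons.
Leu: 6 codons.
Glu: 2 codons.
Gly: 4 codons.
2 × 2 × 2 × 2 × 2 × 6 × 2 × 4 = 1536.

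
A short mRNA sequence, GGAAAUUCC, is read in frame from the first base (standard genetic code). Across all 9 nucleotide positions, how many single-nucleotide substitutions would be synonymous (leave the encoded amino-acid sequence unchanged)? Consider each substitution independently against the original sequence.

Codon 1 (GGA, Gly): 3 synonymous substitutions.
Codon 2 (AAU, Asn): 1 synonymous substitution.
Codon 3 (UCC, Ser): 3 synonymous substitutions.
Total: 3 + 1 + 3 = 7.

7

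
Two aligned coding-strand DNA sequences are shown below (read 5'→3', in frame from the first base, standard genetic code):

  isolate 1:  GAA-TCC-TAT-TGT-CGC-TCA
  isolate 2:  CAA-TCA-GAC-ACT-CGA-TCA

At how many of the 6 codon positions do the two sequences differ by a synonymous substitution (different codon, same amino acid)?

Codon 1: GAA Glu / CAA Gln — nonsynonymous.
Codon 2: TCC Ser / TCA Ser — synonymous.
Codon 3: TAT Tyr / GAC Asp — nonsynonymous.
Codon 4: TGT Cys / ACT Thr — nonsynonymous.
Codon 5: CGC Arg / CGA Arg — synonymous.
Codon 6: TCA Ser / TCA Ser — identical.
Synonymous differences: 2.

2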